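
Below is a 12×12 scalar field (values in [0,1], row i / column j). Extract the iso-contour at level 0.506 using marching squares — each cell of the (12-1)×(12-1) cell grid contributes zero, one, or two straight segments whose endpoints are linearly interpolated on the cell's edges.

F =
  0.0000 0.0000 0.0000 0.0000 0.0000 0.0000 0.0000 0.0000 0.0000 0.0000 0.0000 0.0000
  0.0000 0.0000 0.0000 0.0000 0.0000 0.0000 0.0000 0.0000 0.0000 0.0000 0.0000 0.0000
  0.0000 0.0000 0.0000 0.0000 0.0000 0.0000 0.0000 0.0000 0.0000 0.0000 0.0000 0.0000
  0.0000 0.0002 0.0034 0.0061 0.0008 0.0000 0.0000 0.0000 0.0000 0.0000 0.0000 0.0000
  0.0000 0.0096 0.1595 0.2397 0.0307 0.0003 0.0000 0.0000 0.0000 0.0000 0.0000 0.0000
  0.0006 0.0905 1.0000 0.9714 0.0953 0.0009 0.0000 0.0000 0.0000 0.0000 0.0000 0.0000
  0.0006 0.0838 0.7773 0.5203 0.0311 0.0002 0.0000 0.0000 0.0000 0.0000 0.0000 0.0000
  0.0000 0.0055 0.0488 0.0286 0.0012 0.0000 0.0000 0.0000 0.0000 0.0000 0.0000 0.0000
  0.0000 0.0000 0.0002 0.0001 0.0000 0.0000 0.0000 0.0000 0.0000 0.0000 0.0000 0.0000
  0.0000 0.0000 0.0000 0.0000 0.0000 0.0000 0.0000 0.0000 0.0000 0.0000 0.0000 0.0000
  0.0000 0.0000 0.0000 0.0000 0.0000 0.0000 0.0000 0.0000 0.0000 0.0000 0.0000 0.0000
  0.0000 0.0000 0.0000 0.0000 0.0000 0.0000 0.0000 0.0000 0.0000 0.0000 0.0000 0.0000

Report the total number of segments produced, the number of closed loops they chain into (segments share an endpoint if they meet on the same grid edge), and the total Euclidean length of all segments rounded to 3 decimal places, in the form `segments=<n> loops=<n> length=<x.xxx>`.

segments=8 loops=1 length=6.399

cell (4,1): code 0100 → (4.412,2.000)–(5.000,1.457)
cell (4,2): code 1100 → (4.364,3.000)–(4.412,2.000)
cell (4,3): code 1000 → (5.000,3.531)–(4.364,3.000)
cell (5,1): code 0110 → (5.000,1.457)–(6.000,1.609)
cell (5,3): code 1001 → (6.000,3.029)–(5.000,3.531)
cell (6,1): code 0010 → (6.000,1.609)–(6.372,2.000)
cell (6,2): code 0011 → (6.372,2.000)–(6.029,3.000)
cell (6,3): code 0001 → (6.029,3.000)–(6.000,3.029)
total: 8 segments, chained into 1 closed loop(s), length Σ = 6.399214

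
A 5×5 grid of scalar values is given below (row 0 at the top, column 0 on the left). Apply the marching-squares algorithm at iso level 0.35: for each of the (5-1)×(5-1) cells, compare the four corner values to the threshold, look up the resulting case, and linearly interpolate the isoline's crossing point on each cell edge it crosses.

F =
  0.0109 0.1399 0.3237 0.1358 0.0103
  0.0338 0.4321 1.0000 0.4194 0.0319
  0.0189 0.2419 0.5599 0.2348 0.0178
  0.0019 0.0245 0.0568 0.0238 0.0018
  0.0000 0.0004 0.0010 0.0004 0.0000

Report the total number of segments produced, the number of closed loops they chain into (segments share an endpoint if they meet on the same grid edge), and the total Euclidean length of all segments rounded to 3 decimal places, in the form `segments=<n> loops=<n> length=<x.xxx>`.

segments=10 loops=1 length=6.915

cell (0,0): code 0100 → (0.719,1.000)–(1.000,0.794)
cell (0,1): code 1100 → (0.039,2.000)–(0.719,1.000)
cell (0,2): code 1100 → (0.755,3.000)–(0.039,2.000)
cell (0,3): code 1000 → (1.000,3.179)–(0.755,3.000)
cell (1,0): code 0010 → (1.000,0.794)–(1.432,1.000)
cell (1,1): code 0111 → (1.432,1.000)–(2.000,1.340)
cell (1,2): code 1011 → (2.000,2.646)–(1.376,3.000)
cell (1,3): code 0001 → (1.376,3.000)–(1.000,3.179)
cell (2,1): code 0010 → (2.000,1.340)–(2.417,2.000)
cell (2,2): code 0001 → (2.417,2.000)–(2.000,2.646)
total: 10 segments, chained into 1 closed loop(s), length Σ = 6.915475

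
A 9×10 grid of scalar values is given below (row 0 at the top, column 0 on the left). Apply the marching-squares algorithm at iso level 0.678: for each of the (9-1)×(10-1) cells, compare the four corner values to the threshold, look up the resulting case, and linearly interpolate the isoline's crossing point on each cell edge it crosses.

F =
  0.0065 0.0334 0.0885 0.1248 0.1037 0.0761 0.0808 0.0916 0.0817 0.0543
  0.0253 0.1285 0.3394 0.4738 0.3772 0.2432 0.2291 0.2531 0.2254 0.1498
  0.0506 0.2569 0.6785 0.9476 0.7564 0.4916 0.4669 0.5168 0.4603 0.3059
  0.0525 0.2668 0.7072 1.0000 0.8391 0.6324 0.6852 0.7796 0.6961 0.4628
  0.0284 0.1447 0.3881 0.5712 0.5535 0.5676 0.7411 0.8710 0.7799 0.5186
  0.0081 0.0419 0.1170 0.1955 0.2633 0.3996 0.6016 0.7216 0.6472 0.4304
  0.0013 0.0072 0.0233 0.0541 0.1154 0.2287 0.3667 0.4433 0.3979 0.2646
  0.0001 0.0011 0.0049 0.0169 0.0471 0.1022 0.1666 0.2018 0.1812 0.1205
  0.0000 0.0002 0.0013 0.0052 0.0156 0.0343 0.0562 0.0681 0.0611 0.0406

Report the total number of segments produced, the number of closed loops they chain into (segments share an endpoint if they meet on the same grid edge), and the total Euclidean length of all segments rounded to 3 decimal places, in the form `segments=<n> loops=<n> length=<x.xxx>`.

cell (1,1): code 0100 → (1.999,2.000)–(2.000,1.999)
cell (1,2): code 1100 → (1.431,3.000)–(1.999,2.000)
cell (1,3): code 1100 → (1.793,4.000)–(1.431,3.000)
cell (1,4): code 1000 → (2.000,4.296)–(1.793,4.000)
cell (2,1): code 0110 → (2.000,1.999)–(3.000,1.934)
cell (2,4): code 1001 → (3.000,4.779)–(2.000,4.296)
cell (2,5): code 0100 → (2.967,6.000)–(3.000,5.864)
cell (2,6): code 1100 → (2.613,7.000)–(2.967,6.000)
cell (2,7): code 1100 → (2.923,8.000)–(2.613,7.000)
cell (2,8): code 1000 → (3.000,8.078)–(2.923,8.000)
cell (3,1): code 0010 → (3.000,1.934)–(3.092,2.000)
cell (3,2): code 0011 → (3.092,2.000)–(3.751,3.000)
cell (3,3): code 0011 → (3.751,3.000)–(3.564,4.000)
cell (3,4): code 0001 → (3.564,4.000)–(3.000,4.779)
cell (3,5): code 0110 → (3.000,5.864)–(4.000,5.636)
cell (3,8): code 1001 → (4.000,8.390)–(3.000,8.078)
cell (4,5): code 0010 → (4.000,5.636)–(4.452,6.000)
cell (4,6): code 0111 → (4.452,6.000)–(5.000,6.637)
cell (4,7): code 1011 → (5.000,7.586)–(4.768,8.000)
cell (4,8): code 0001 → (4.768,8.000)–(4.000,8.390)
cell (5,6): code 0010 → (5.000,6.637)–(5.157,7.000)
cell (5,7): code 0001 → (5.157,7.000)–(5.000,7.586)
total: 22 segments, chained into 2 closed loop(s), length Σ = 16.168016

segments=22 loops=2 length=16.168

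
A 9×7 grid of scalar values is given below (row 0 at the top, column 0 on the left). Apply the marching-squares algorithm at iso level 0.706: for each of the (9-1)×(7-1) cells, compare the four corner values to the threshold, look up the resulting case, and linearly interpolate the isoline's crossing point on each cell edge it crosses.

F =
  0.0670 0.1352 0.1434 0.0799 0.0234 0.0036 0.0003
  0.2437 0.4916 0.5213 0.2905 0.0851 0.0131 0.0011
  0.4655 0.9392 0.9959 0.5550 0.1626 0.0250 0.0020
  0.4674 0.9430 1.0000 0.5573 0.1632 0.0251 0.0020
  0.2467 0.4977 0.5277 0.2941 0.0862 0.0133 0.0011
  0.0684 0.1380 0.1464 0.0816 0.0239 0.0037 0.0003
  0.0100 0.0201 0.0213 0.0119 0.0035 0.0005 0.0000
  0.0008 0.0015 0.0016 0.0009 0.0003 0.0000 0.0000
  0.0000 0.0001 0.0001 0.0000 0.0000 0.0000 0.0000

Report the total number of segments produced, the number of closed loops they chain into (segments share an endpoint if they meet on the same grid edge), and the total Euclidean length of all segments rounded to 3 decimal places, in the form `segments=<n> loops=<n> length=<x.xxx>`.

segments=8 loops=1 length=7.262

cell (1,0): code 0100 → (1.479,1.000)–(2.000,0.508)
cell (1,1): code 1100 → (1.389,2.000)–(1.479,1.000)
cell (1,2): code 1000 → (2.000,2.658)–(1.389,2.000)
cell (2,0): code 0110 → (2.000,0.508)–(3.000,0.502)
cell (2,2): code 1001 → (3.000,2.664)–(2.000,2.658)
cell (3,0): code 0010 → (3.000,0.502)–(3.532,1.000)
cell (3,1): code 0011 → (3.532,1.000)–(3.622,2.000)
cell (3,2): code 0001 → (3.622,2.000)–(3.000,2.664)
total: 8 segments, chained into 1 closed loop(s), length Σ = 7.261725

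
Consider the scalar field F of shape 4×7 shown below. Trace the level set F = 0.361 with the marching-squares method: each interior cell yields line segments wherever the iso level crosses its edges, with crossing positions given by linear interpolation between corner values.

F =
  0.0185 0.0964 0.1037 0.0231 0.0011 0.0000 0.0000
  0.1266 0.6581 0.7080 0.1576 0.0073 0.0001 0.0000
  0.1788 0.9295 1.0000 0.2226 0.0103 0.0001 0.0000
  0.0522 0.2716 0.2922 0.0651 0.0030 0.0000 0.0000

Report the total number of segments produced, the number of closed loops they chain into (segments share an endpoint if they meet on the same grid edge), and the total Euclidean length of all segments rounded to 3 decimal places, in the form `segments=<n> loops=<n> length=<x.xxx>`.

cell (0,0): code 0100 → (0.471,1.000)–(1.000,0.441)
cell (0,1): code 1100 → (0.426,2.000)–(0.471,1.000)
cell (0,2): code 1000 → (1.000,2.630)–(0.426,2.000)
cell (1,0): code 0110 → (1.000,0.441)–(2.000,0.243)
cell (1,2): code 1001 → (2.000,2.822)–(1.000,2.630)
cell (2,0): code 0010 → (2.000,0.243)–(2.864,1.000)
cell (2,1): code 0011 → (2.864,1.000)–(2.903,2.000)
cell (2,2): code 0001 → (2.903,2.000)–(2.000,2.822)
total: 8 segments, chained into 1 closed loop(s), length Σ = 8.031670

segments=8 loops=1 length=8.032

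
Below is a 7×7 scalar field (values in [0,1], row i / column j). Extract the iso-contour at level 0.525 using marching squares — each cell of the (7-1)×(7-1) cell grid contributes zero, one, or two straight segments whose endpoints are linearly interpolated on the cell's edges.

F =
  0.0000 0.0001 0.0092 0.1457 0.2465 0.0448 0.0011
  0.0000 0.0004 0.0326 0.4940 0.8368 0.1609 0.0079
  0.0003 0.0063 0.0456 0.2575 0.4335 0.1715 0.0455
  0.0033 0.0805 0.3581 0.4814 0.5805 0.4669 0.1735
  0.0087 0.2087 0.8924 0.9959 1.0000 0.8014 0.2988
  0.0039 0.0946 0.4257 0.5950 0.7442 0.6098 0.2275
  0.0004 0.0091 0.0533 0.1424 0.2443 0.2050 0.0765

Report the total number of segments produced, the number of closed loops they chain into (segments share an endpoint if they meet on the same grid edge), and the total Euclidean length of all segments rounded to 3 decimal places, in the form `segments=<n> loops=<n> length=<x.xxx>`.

cell (0,3): code 0100 → (0.472,4.000)–(1.000,3.090)
cell (0,4): code 1000 → (1.000,4.461)–(0.472,4.000)
cell (1,3): code 0010 → (1.000,3.090)–(1.773,4.000)
cell (1,4): code 0001 → (1.773,4.000)–(1.000,4.461)
cell (2,3): code 0100 → (2.622,4.000)–(3.000,3.440)
cell (2,4): code 1000 → (3.000,4.489)–(2.622,4.000)
cell (3,1): code 0100 → (3.312,2.000)–(4.000,1.463)
cell (3,2): code 1100 → (3.085,3.000)–(3.312,2.000)
cell (3,3): code 1110 → (3.000,3.440)–(3.085,3.000)
cell (3,4): code 1101 → (3.174,5.000)–(3.000,4.489)
cell (3,5): code 1000 → (4.000,5.550)–(3.174,5.000)
cell (4,1): code 0010 → (4.000,1.463)–(4.787,2.000)
cell (4,2): code 0111 → (4.787,2.000)–(5.000,2.587)
cell (4,5): code 1001 → (5.000,5.222)–(4.000,5.550)
cell (5,2): code 0010 → (5.000,2.587)–(5.155,3.000)
cell (5,3): code 0011 → (5.155,3.000)–(5.438,4.000)
cell (5,4): code 0011 → (5.438,4.000)–(5.209,5.000)
cell (5,5): code 0001 → (5.209,5.000)–(5.000,5.222)
total: 18 segments, chained into 2 closed loop(s), length Σ = 14.460515

segments=18 loops=2 length=14.461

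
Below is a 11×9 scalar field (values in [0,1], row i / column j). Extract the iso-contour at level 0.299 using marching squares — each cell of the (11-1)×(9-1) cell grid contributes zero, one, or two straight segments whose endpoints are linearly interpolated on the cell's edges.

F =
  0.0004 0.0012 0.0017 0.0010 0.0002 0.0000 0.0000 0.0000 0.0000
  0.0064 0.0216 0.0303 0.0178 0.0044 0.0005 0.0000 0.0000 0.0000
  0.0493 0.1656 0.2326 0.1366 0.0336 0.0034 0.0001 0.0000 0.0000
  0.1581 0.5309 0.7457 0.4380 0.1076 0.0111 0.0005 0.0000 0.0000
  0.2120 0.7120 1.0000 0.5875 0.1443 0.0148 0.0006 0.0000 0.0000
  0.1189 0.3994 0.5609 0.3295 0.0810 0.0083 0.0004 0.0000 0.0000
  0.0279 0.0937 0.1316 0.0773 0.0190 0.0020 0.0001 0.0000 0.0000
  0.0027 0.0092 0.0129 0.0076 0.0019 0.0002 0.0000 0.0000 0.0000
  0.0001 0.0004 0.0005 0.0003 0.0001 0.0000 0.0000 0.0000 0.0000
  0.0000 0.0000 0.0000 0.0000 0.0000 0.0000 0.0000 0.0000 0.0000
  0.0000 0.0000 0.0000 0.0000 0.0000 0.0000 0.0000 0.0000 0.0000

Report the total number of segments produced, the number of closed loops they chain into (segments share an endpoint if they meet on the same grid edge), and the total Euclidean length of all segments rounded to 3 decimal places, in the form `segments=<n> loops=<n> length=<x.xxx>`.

segments=12 loops=1 length=10.713

cell (2,0): code 0100 → (2.365,1.000)–(3.000,0.378)
cell (2,1): code 1100 → (2.129,2.000)–(2.365,1.000)
cell (2,2): code 1100 → (2.539,3.000)–(2.129,2.000)
cell (2,3): code 1000 → (3.000,3.421)–(2.539,3.000)
cell (3,0): code 0110 → (3.000,0.378)–(4.000,0.174)
cell (3,3): code 1001 → (4.000,3.651)–(3.000,3.421)
cell (4,0): code 0110 → (4.000,0.174)–(5.000,0.642)
cell (4,3): code 1001 → (5.000,3.123)–(4.000,3.651)
cell (5,0): code 0010 → (5.000,0.642)–(5.328,1.000)
cell (5,1): code 0011 → (5.328,1.000)–(5.610,2.000)
cell (5,2): code 0011 → (5.610,2.000)–(5.121,3.000)
cell (5,3): code 0001 → (5.121,3.000)–(5.000,3.123)
total: 12 segments, chained into 1 closed loop(s), length Σ = 10.713016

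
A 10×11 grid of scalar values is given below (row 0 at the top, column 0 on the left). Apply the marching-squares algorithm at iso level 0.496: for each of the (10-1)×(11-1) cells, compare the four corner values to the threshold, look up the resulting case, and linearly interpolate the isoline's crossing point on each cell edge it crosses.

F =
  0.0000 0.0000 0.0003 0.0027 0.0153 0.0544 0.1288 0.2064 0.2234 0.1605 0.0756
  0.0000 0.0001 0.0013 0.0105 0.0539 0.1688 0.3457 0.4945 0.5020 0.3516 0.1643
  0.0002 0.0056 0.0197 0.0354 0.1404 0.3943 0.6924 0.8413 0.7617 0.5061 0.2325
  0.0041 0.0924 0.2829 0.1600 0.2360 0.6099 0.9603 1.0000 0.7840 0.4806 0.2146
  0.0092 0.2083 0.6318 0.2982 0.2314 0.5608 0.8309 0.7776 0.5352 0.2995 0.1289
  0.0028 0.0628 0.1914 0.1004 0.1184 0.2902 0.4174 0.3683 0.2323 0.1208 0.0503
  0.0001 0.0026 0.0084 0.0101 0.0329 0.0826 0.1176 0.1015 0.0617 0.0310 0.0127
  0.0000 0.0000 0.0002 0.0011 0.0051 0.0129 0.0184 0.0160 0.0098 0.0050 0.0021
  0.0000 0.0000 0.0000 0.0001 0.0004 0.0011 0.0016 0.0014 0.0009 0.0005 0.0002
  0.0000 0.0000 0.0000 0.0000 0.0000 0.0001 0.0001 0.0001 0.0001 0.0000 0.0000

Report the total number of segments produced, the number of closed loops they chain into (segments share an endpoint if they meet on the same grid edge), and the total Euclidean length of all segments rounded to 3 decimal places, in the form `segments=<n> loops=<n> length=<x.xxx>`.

segments=22 loops=2 length=14.737

cell (0,7): code 0100 → (0.978,8.000)–(1.000,7.200)
cell (0,8): code 1000 → (1.000,8.040)–(0.978,8.000)
cell (1,5): code 0100 → (1.434,6.000)–(2.000,5.341)
cell (1,6): code 1100 → (1.004,7.000)–(1.434,6.000)
cell (1,7): code 1110 → (1.000,7.200)–(1.004,7.000)
cell (1,8): code 1101 → (1.935,9.000)–(1.000,8.040)
cell (1,9): code 1000 → (2.000,9.037)–(1.935,9.000)
cell (2,4): code 0100 → (2.472,5.000)–(3.000,4.695)
cell (2,5): code 1110 → (2.000,5.341)–(2.472,5.000)
cell (2,8): code 1011 → (3.000,8.949)–(2.396,9.000)
cell (2,9): code 0001 → (2.396,9.000)–(2.000,9.037)
cell (3,1): code 0100 → (3.611,2.000)–(4.000,1.679)
cell (3,2): code 1000 → (4.000,2.407)–(3.611,2.000)
cell (3,4): code 0110 → (3.000,4.695)–(4.000,4.803)
cell (3,8): code 1001 → (4.000,8.166)–(3.000,8.949)
cell (4,1): code 0010 → (4.000,1.679)–(4.308,2.000)
cell (4,2): code 0001 → (4.308,2.000)–(4.000,2.407)
cell (4,4): code 0010 → (4.000,4.803)–(4.239,5.000)
cell (4,5): code 0011 → (4.239,5.000)–(4.810,6.000)
cell (4,6): code 0011 → (4.810,6.000)–(4.688,7.000)
cell (4,7): code 0011 → (4.688,7.000)–(4.129,8.000)
cell (4,8): code 0001 → (4.129,8.000)–(4.000,8.166)
total: 22 segments, chained into 2 closed loop(s), length Σ = 14.737212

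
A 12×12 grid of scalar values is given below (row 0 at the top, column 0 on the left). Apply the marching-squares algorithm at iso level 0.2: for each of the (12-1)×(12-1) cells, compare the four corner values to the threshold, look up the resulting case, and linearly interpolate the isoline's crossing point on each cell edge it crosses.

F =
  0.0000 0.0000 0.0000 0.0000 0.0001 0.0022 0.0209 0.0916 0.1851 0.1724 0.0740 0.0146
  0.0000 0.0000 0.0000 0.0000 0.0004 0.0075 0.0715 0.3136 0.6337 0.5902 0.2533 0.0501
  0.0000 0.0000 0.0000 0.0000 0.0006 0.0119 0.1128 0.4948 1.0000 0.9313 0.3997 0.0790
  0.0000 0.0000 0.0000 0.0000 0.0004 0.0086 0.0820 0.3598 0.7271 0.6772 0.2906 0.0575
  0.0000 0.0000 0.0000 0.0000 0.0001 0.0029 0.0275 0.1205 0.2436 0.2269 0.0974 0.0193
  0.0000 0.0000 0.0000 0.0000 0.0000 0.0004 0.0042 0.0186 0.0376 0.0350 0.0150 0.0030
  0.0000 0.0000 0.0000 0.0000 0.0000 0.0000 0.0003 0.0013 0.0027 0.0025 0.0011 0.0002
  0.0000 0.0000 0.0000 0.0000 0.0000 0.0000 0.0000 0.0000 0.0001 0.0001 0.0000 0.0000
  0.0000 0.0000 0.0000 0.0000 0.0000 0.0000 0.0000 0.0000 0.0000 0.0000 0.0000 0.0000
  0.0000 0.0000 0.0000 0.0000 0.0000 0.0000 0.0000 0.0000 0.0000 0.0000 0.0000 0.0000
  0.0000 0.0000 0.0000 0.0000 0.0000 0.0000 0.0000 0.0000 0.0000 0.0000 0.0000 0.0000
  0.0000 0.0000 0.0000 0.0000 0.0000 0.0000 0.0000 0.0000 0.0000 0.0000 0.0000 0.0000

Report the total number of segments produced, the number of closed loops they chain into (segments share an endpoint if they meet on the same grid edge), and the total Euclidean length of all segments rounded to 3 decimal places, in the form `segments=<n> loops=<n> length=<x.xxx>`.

cell (0,6): code 0100 → (0.488,7.000)–(1.000,6.531)
cell (0,7): code 1100 → (0.033,8.000)–(0.488,7.000)
cell (0,8): code 1100 → (0.066,9.000)–(0.033,8.000)
cell (0,9): code 1100 → (0.703,10.000)–(0.066,9.000)
cell (0,10): code 1000 → (1.000,10.262)–(0.703,10.000)
cell (1,6): code 0110 → (1.000,6.531)–(2.000,6.228)
cell (1,10): code 1001 → (2.000,10.623)–(1.000,10.262)
cell (2,6): code 0110 → (2.000,6.228)–(3.000,6.425)
cell (2,10): code 1001 → (3.000,10.389)–(2.000,10.623)
cell (3,6): code 0010 → (3.000,6.425)–(3.668,7.000)
cell (3,7): code 0111 → (3.668,7.000)–(4.000,7.646)
cell (3,9): code 1011 → (4.000,9.208)–(3.469,10.000)
cell (3,10): code 0001 → (3.469,10.000)–(3.000,10.389)
cell (4,7): code 0010 → (4.000,7.646)–(4.212,8.000)
cell (4,8): code 0011 → (4.212,8.000)–(4.140,9.000)
cell (4,9): code 0001 → (4.140,9.000)–(4.000,9.208)
total: 16 segments, chained into 1 closed loop(s), length Σ = 13.365530

segments=16 loops=1 length=13.366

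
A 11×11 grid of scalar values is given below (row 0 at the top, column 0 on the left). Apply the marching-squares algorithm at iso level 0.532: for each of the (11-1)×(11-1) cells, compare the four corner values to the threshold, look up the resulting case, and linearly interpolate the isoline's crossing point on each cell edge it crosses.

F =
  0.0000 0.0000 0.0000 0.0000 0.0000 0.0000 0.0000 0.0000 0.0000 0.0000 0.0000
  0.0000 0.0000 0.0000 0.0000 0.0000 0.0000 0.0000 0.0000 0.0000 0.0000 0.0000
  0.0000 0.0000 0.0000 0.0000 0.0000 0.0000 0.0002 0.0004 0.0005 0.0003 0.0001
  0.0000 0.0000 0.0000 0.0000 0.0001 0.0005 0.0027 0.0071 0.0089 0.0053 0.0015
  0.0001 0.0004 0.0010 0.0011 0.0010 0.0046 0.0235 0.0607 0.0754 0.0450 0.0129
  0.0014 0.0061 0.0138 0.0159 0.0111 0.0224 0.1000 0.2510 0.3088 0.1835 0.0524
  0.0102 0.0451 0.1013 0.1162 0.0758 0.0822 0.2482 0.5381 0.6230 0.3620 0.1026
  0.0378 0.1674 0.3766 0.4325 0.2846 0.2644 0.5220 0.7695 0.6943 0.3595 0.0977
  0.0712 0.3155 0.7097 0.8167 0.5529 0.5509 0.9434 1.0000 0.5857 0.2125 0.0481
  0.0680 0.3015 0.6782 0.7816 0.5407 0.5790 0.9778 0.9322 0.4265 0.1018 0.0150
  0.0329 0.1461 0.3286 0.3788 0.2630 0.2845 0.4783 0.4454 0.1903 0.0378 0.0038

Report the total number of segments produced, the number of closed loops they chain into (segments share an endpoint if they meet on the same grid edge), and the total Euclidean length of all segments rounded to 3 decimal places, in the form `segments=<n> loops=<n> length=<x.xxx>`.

cell (5,6): code 0100 → (5.979,7.000)–(6.000,6.979)
cell (5,7): code 1100 → (5.710,8.000)–(5.979,7.000)
cell (5,8): code 1000 → (6.000,8.349)–(5.710,8.000)
cell (6,6): code 0110 → (6.000,6.979)–(7.000,6.040)
cell (6,8): code 1001 → (7.000,8.485)–(6.000,8.349)
cell (7,1): code 0100 → (7.467,2.000)–(8.000,1.549)
cell (7,2): code 1100 → (7.259,3.000)–(7.467,2.000)
cell (7,3): code 1100 → (7.922,4.000)–(7.259,3.000)
cell (7,4): code 1100 → (7.934,5.000)–(7.922,4.000)
cell (7,5): code 1100 → (7.024,6.000)–(7.934,5.000)
cell (7,6): code 1110 → (7.000,6.040)–(7.024,6.000)
cell (7,8): code 1001 → (8.000,8.144)–(7.000,8.485)
cell (8,1): code 0110 → (8.000,1.549)–(9.000,1.612)
cell (8,7): code 1011 → (9.000,7.791)–(8.337,8.000)
cell (8,8): code 0001 → (8.337,8.000)–(8.000,8.144)
cell (9,1): code 0010 → (9.000,1.612)–(9.418,2.000)
cell (9,2): code 0011 → (9.418,2.000)–(9.620,3.000)
cell (9,3): code 0011 → (9.620,3.000)–(9.031,4.000)
cell (9,4): code 0011 → (9.031,4.000)–(9.160,5.000)
cell (9,5): code 0011 → (9.160,5.000)–(9.892,6.000)
cell (9,6): code 0011 → (9.892,6.000)–(9.822,7.000)
cell (9,7): code 0001 → (9.822,7.000)–(9.000,7.791)
total: 22 segments, chained into 1 closed loop(s), length Σ = 19.480445

segments=22 loops=1 length=19.480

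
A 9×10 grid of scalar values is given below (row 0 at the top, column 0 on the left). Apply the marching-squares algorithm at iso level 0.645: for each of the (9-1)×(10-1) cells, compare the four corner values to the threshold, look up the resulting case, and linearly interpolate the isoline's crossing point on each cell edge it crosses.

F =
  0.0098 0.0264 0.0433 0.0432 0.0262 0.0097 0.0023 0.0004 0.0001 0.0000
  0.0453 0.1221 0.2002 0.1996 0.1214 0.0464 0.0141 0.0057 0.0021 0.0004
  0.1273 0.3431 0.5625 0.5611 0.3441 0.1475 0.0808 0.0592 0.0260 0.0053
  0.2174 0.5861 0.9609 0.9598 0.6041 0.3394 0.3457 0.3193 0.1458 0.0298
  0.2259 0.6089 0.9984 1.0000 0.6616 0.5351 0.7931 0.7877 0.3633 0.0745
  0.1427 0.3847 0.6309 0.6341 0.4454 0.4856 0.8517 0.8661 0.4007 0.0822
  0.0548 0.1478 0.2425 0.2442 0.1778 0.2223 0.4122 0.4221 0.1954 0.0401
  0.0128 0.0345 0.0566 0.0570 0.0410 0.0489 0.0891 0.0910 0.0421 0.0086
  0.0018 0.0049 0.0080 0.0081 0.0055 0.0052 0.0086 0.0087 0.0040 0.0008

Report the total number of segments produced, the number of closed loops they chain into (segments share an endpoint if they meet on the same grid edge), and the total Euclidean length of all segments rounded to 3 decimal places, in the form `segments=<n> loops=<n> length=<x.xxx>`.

cell (2,1): code 0100 → (2.207,2.000)–(3.000,1.157)
cell (2,2): code 1100 → (2.210,3.000)–(2.207,2.000)
cell (2,3): code 1000 → (3.000,3.885)–(2.210,3.000)
cell (3,1): code 0110 → (3.000,1.157)–(4.000,1.093)
cell (3,3): code 1101 → (3.711,4.000)–(3.000,3.885)
cell (3,4): code 1000 → (4.000,4.131)–(3.711,4.000)
cell (3,5): code 0100 → (3.669,6.000)–(4.000,5.426)
cell (3,6): code 1100 → (3.695,7.000)–(3.669,6.000)
cell (3,7): code 1000 → (4.000,7.336)–(3.695,7.000)
cell (4,1): code 0010 → (4.000,1.093)–(4.962,2.000)
cell (4,2): code 0011 → (4.962,2.000)–(4.970,3.000)
cell (4,3): code 0011 → (4.970,3.000)–(4.077,4.000)
cell (4,4): code 0001 → (4.077,4.000)–(4.000,4.131)
cell (4,5): code 0110 → (4.000,5.426)–(5.000,5.435)
cell (4,7): code 1001 → (5.000,7.475)–(4.000,7.336)
cell (5,5): code 0010 → (5.000,5.435)–(5.470,6.000)
cell (5,6): code 0011 → (5.470,6.000)–(5.498,7.000)
cell (5,7): code 0001 → (5.498,7.000)–(5.000,7.475)
total: 18 segments, chained into 2 closed loop(s), length Σ = 15.747923

segments=18 loops=2 length=15.748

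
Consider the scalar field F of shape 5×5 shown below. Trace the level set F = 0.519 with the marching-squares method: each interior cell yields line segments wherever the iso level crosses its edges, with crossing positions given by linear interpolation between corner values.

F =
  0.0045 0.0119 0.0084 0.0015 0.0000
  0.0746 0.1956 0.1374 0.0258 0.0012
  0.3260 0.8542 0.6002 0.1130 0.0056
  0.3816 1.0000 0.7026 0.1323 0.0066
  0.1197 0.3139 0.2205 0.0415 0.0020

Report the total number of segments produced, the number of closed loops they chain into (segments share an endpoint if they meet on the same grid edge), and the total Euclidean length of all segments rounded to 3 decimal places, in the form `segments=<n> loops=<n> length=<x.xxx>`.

cell (1,0): code 0100 → (1.491,1.000)–(2.000,0.365)
cell (1,1): code 1100 → (1.825,2.000)–(1.491,1.000)
cell (1,2): code 1000 → (2.000,2.167)–(1.825,2.000)
cell (2,0): code 0110 → (2.000,0.365)–(3.000,0.222)
cell (2,2): code 1001 → (3.000,2.322)–(2.000,2.167)
cell (3,0): code 0010 → (3.000,0.222)–(3.701,1.000)
cell (3,1): code 0011 → (3.701,1.000)–(3.381,2.000)
cell (3,2): code 0001 → (3.381,2.000)–(3.000,2.322)
total: 8 segments, chained into 1 closed loop(s), length Σ = 6.727646

segments=8 loops=1 length=6.728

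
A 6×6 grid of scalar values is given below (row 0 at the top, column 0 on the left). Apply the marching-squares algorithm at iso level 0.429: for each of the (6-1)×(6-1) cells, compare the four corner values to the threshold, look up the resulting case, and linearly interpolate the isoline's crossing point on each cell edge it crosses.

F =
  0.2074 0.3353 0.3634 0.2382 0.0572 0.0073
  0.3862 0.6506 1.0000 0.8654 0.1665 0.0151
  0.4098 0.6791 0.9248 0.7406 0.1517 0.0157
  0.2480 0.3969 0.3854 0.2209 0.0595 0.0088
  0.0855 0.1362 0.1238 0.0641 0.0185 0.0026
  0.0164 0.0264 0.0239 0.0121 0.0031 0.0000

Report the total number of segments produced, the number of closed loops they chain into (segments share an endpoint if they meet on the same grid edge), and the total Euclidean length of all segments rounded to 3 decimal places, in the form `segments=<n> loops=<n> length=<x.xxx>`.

cell (0,0): code 0100 → (0.297,1.000)–(1.000,0.162)
cell (0,1): code 1100 → (0.103,2.000)–(0.297,1.000)
cell (0,2): code 1100 → (0.304,3.000)–(0.103,2.000)
cell (0,3): code 1000 → (1.000,3.624)–(0.304,3.000)
cell (1,0): code 0110 → (1.000,0.162)–(2.000,0.071)
cell (1,3): code 1001 → (2.000,3.529)–(1.000,3.624)
cell (2,0): code 0010 → (2.000,0.071)–(2.886,1.000)
cell (2,1): code 0011 → (2.886,1.000)–(2.919,2.000)
cell (2,2): code 0011 → (2.919,2.000)–(2.600,3.000)
cell (2,3): code 0001 → (2.600,3.000)–(2.000,3.529)
total: 10 segments, chained into 1 closed loop(s), length Σ = 10.209769

segments=10 loops=1 length=10.210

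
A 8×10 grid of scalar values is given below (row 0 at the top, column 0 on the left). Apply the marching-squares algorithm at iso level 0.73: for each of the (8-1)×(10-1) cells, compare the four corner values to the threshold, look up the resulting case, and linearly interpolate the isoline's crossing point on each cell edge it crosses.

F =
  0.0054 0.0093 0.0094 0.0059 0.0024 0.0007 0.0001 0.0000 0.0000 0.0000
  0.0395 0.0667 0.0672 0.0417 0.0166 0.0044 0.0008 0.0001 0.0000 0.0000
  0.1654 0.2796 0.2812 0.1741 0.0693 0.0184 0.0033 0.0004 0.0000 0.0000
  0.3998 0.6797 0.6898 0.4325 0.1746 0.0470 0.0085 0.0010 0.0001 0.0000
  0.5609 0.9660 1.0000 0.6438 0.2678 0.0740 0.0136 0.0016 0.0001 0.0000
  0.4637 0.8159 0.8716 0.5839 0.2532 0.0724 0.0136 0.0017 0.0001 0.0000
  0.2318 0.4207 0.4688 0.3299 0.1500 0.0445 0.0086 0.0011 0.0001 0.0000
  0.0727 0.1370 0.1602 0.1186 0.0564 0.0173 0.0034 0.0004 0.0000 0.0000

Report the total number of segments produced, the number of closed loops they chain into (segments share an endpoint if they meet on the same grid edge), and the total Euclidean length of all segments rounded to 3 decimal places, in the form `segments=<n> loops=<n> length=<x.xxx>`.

cell (3,0): code 0100 → (3.176,1.000)–(4.000,0.417)
cell (3,1): code 1100 → (3.130,2.000)–(3.176,1.000)
cell (3,2): code 1000 → (4.000,2.758)–(3.130,2.000)
cell (4,0): code 0110 → (4.000,0.417)–(5.000,0.756)
cell (4,2): code 1001 → (5.000,2.492)–(4.000,2.758)
cell (5,0): code 0010 → (5.000,0.756)–(5.217,1.000)
cell (5,1): code 0011 → (5.217,1.000)–(5.352,2.000)
cell (5,2): code 0001 → (5.352,2.000)–(5.000,2.492)
total: 8 segments, chained into 1 closed loop(s), length Σ = 7.195664

segments=8 loops=1 length=7.196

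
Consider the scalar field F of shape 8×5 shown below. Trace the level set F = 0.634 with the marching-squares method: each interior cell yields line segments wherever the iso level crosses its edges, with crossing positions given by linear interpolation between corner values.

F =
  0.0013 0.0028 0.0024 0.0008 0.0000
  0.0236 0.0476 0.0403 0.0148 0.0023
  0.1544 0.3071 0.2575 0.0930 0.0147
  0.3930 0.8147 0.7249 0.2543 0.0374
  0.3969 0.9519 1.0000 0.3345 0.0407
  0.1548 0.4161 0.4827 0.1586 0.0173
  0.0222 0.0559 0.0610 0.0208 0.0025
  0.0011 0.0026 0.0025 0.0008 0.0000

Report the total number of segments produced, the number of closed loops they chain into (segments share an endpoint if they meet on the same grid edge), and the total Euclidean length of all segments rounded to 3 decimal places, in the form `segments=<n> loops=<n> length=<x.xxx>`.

segments=8 loops=1 length=6.644

cell (2,0): code 0100 → (2.644,1.000)–(3.000,0.571)
cell (2,1): code 1100 → (2.806,2.000)–(2.644,1.000)
cell (2,2): code 1000 → (3.000,2.193)–(2.806,2.000)
cell (3,0): code 0110 → (3.000,0.571)–(4.000,0.427)
cell (3,2): code 1001 → (4.000,2.550)–(3.000,2.193)
cell (4,0): code 0010 → (4.000,0.427)–(4.593,1.000)
cell (4,1): code 0011 → (4.593,1.000)–(4.708,2.000)
cell (4,2): code 0001 → (4.708,2.000)–(4.000,2.550)
total: 8 segments, chained into 1 closed loop(s), length Σ = 6.643570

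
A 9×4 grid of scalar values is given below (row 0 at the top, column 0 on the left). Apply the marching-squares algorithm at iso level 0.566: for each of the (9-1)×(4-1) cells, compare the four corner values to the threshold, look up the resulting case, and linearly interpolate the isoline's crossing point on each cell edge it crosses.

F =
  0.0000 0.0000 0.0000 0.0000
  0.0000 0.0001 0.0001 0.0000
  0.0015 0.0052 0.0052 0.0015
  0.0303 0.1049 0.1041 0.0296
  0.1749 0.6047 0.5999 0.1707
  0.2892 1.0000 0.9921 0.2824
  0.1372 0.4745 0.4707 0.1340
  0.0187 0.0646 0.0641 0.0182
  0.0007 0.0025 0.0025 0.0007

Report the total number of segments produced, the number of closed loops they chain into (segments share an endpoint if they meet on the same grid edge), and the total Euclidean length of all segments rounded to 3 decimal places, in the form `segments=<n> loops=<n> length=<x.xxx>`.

cell (3,0): code 0100 → (3.923,1.000)–(4.000,0.910)
cell (3,1): code 1100 → (3.932,2.000)–(3.923,1.000)
cell (3,2): code 1000 → (4.000,2.079)–(3.932,2.000)
cell (4,0): code 0110 → (4.000,0.910)–(5.000,0.389)
cell (4,2): code 1001 → (5.000,2.600)–(4.000,2.079)
cell (5,0): code 0010 → (5.000,0.389)–(5.826,1.000)
cell (5,1): code 0011 → (5.826,1.000)–(5.817,2.000)
cell (5,2): code 0001 → (5.817,2.000)–(5.000,2.600)
total: 8 segments, chained into 1 closed loop(s), length Σ = 6.519584

segments=8 loops=1 length=6.520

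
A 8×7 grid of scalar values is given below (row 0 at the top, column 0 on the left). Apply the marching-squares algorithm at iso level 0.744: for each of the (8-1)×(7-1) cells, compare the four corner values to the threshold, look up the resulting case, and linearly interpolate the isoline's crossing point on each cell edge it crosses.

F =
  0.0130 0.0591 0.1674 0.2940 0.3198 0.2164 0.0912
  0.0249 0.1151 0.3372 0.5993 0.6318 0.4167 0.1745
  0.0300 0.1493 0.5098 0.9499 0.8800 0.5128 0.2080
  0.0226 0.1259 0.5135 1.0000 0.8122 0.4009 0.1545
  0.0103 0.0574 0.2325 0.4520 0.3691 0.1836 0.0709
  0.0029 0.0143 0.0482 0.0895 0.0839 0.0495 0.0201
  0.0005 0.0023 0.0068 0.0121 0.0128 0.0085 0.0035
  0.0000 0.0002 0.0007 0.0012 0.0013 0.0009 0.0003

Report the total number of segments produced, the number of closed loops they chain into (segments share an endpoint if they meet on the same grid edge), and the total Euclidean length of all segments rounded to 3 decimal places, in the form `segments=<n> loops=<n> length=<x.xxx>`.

segments=8 loops=1 length=6.413

cell (1,2): code 0100 → (1.413,3.000)–(2.000,2.532)
cell (1,3): code 1100 → (1.452,4.000)–(1.413,3.000)
cell (1,4): code 1000 → (2.000,4.370)–(1.452,4.000)
cell (2,2): code 0110 → (2.000,2.532)–(3.000,2.474)
cell (2,4): code 1001 → (3.000,4.166)–(2.000,4.370)
cell (3,2): code 0010 → (3.000,2.474)–(3.467,3.000)
cell (3,3): code 0011 → (3.467,3.000)–(3.154,4.000)
cell (3,4): code 0001 → (3.154,4.000)–(3.000,4.166)
total: 8 segments, chained into 1 closed loop(s), length Σ = 6.413214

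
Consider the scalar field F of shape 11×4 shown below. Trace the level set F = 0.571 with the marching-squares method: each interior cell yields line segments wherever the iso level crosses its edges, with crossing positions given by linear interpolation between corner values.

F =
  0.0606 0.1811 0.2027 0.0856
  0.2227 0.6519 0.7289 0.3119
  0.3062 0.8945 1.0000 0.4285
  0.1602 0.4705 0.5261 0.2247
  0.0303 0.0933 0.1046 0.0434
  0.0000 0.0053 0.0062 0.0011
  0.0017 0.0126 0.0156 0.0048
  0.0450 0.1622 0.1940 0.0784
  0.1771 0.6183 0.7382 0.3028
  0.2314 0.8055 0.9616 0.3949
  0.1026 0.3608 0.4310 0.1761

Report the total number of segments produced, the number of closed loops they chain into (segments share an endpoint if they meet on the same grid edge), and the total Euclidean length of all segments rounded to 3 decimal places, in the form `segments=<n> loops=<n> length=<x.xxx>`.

segments=16 loops=2 length=13.452

cell (0,0): code 0100 → (0.828,1.000)–(1.000,0.812)
cell (0,1): code 1100 → (0.700,2.000)–(0.828,1.000)
cell (0,2): code 1000 → (1.000,2.379)–(0.700,2.000)
cell (1,0): code 0110 → (1.000,0.812)–(2.000,0.450)
cell (1,2): code 1001 → (2.000,2.751)–(1.000,2.379)
cell (2,0): code 0010 → (2.000,0.450)–(2.763,1.000)
cell (2,1): code 0011 → (2.763,1.000)–(2.905,2.000)
cell (2,2): code 0001 → (2.905,2.000)–(2.000,2.751)
cell (7,0): code 0100 → (7.896,1.000)–(8.000,0.893)
cell (7,1): code 1100 → (7.693,2.000)–(7.896,1.000)
cell (7,2): code 1000 → (8.000,2.384)–(7.693,2.000)
cell (8,0): code 0110 → (8.000,0.893)–(9.000,0.592)
cell (8,2): code 1001 → (9.000,2.689)–(8.000,2.384)
cell (9,0): code 0010 → (9.000,0.592)–(9.527,1.000)
cell (9,1): code 0011 → (9.527,1.000)–(9.736,2.000)
cell (9,2): code 0001 → (9.736,2.000)–(9.000,2.689)
total: 16 segments, chained into 2 closed loop(s), length Σ = 13.451638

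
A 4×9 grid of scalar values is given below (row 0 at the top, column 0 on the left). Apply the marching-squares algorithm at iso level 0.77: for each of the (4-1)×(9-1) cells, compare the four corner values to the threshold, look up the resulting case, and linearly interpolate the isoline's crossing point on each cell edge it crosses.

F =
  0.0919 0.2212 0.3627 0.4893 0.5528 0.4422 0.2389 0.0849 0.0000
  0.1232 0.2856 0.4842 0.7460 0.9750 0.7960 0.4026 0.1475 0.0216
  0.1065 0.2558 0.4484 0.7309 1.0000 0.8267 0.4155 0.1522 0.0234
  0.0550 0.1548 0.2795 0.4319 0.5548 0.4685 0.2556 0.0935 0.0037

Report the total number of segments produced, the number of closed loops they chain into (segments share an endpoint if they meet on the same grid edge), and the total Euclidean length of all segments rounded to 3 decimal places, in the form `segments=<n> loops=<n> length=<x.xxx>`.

cell (0,3): code 0100 → (0.514,4.000)–(1.000,3.105)
cell (0,4): code 1100 → (0.927,5.000)–(0.514,4.000)
cell (0,5): code 1000 → (1.000,5.066)–(0.927,5.000)
cell (1,3): code 0110 → (1.000,3.105)–(2.000,3.145)
cell (1,5): code 1001 → (2.000,5.138)–(1.000,5.066)
cell (2,3): code 0010 → (2.000,3.145)–(2.517,4.000)
cell (2,4): code 0011 → (2.517,4.000)–(2.158,5.000)
cell (2,5): code 0001 → (2.158,5.000)–(2.000,5.138)
total: 8 segments, chained into 1 closed loop(s), length Σ = 6.473095

segments=8 loops=1 length=6.473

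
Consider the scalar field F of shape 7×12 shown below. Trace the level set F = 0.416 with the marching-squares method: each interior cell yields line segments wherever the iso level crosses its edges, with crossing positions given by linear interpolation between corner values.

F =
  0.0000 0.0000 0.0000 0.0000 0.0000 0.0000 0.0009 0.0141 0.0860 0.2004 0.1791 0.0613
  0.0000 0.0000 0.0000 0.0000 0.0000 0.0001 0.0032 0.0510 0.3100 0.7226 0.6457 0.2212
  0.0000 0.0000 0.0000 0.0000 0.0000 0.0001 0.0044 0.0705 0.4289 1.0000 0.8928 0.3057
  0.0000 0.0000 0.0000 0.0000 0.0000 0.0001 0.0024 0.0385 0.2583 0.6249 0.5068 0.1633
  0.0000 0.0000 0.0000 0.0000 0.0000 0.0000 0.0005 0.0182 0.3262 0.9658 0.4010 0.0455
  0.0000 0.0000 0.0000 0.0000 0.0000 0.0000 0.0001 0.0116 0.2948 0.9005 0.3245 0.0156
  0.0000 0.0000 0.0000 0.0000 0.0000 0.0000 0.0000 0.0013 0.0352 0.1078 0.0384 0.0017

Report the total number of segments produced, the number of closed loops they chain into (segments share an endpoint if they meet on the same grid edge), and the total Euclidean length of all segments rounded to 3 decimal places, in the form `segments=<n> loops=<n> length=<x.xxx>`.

cell (0,8): code 0100 → (0.413,9.000)–(1.000,8.257)
cell (0,9): code 1100 → (0.508,10.000)–(0.413,9.000)
cell (0,10): code 1000 → (1.000,10.541)–(0.508,10.000)
cell (1,7): code 0100 → (1.892,8.000)–(2.000,7.964)
cell (1,8): code 1110 → (1.000,8.257)–(1.892,8.000)
cell (1,10): code 1001 → (2.000,10.812)–(1.000,10.541)
cell (2,7): code 0010 → (2.000,7.964)–(2.076,8.000)
cell (2,8): code 0111 → (2.076,8.000)–(3.000,8.430)
cell (2,10): code 1001 → (3.000,10.264)–(2.000,10.812)
cell (3,8): code 0110 → (3.000,8.430)–(4.000,8.140)
cell (3,9): code 1011 → (4.000,9.973)–(3.858,10.000)
cell (3,10): code 0001 → (3.858,10.000)–(3.000,10.264)
cell (4,8): code 0110 → (4.000,8.140)–(5.000,8.200)
cell (4,9): code 1001 → (5.000,9.841)–(4.000,9.973)
cell (5,8): code 0010 → (5.000,8.200)–(5.611,9.000)
cell (5,9): code 0001 → (5.611,9.000)–(5.000,9.841)
total: 16 segments, chained into 1 closed loop(s), length Σ = 13.145093

segments=16 loops=1 length=13.145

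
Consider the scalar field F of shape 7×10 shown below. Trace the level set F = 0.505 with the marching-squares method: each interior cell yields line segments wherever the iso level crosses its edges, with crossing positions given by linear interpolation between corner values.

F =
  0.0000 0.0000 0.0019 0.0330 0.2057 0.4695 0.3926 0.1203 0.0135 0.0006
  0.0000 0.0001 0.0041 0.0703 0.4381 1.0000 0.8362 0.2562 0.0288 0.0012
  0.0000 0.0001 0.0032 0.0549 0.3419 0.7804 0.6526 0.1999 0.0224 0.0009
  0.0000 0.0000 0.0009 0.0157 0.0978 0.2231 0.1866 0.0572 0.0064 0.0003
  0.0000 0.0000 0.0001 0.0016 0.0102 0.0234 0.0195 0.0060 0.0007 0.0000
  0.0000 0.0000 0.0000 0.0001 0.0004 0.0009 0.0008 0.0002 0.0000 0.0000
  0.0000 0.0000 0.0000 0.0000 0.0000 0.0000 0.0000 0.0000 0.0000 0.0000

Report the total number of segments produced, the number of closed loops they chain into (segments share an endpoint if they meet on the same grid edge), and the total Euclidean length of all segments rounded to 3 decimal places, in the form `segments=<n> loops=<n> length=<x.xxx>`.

cell (0,4): code 0100 → (0.067,5.000)–(1.000,4.119)
cell (0,5): code 1100 → (0.253,6.000)–(0.067,5.000)
cell (0,6): code 1000 → (1.000,6.571)–(0.253,6.000)
cell (1,4): code 0110 → (1.000,4.119)–(2.000,4.372)
cell (1,6): code 1001 → (2.000,6.326)–(1.000,6.571)
cell (2,4): code 0010 → (2.000,4.372)–(2.494,5.000)
cell (2,5): code 0011 → (2.494,5.000)–(2.317,6.000)
cell (2,6): code 0001 → (2.317,6.000)–(2.000,6.326)
total: 8 segments, chained into 1 closed loop(s), length Σ = 7.570821

segments=8 loops=1 length=7.571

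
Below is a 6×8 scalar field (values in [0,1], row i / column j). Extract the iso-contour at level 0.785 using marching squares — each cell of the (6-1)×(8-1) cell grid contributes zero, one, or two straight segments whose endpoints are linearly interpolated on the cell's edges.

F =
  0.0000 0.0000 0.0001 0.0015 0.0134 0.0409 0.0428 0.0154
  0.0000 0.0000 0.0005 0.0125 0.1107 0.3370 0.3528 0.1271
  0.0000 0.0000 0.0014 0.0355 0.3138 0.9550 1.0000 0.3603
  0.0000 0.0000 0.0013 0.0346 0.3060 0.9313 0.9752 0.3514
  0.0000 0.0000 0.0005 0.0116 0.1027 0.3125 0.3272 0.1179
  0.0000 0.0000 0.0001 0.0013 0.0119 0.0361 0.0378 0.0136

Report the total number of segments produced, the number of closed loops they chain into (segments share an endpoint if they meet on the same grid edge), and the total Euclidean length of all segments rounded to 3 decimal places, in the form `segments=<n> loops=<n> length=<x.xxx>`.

segments=8 loops=1 length=5.615

cell (1,4): code 0100 → (1.725,5.000)–(2.000,4.735)
cell (1,5): code 1100 → (1.668,6.000)–(1.725,5.000)
cell (1,6): code 1000 → (2.000,6.336)–(1.668,6.000)
cell (2,4): code 0110 → (2.000,4.735)–(3.000,4.766)
cell (2,6): code 1001 → (3.000,6.305)–(2.000,6.336)
cell (3,4): code 0010 → (3.000,4.766)–(3.236,5.000)
cell (3,5): code 0011 → (3.236,5.000)–(3.294,6.000)
cell (3,6): code 0001 → (3.294,6.000)–(3.000,6.305)
total: 8 segments, chained into 1 closed loop(s), length Σ = 5.614693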